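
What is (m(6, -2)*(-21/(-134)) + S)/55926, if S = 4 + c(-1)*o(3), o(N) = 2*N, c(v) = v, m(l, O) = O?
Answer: -155/3747042 ≈ -4.1366e-5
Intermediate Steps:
S = -2 (S = 4 - 2*3 = 4 - 1*6 = 4 - 6 = -2)
(m(6, -2)*(-21/(-134)) + S)/55926 = (-(-42)/(-134) - 2)/55926 = (-(-42)*(-1)/134 - 2)*(1/55926) = (-2*21/134 - 2)*(1/55926) = (-21/67 - 2)*(1/55926) = -155/67*1/55926 = -155/3747042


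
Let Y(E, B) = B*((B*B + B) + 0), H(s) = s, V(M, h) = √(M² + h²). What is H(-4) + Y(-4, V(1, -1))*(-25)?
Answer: -54 - 50*√2 ≈ -124.71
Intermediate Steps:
Y(E, B) = B*(B + B²) (Y(E, B) = B*((B² + B) + 0) = B*((B + B²) + 0) = B*(B + B²))
H(-4) + Y(-4, V(1, -1))*(-25) = -4 + ((√(1² + (-1)²))²*(1 + √(1² + (-1)²)))*(-25) = -4 + ((√(1 + 1))²*(1 + √(1 + 1)))*(-25) = -4 + ((√2)²*(1 + √2))*(-25) = -4 + (2*(1 + √2))*(-25) = -4 + (2 + 2*√2)*(-25) = -4 + (-50 - 50*√2) = -54 - 50*√2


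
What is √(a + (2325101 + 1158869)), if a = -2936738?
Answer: 28*√698 ≈ 739.75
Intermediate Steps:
√(a + (2325101 + 1158869)) = √(-2936738 + (2325101 + 1158869)) = √(-2936738 + 3483970) = √547232 = 28*√698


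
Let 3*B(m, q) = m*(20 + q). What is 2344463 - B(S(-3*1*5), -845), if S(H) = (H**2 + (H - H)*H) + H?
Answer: 2402213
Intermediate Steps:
S(H) = H + H**2 (S(H) = (H**2 + 0*H) + H = (H**2 + 0) + H = H**2 + H = H + H**2)
B(m, q) = m*(20 + q)/3 (B(m, q) = (m*(20 + q))/3 = m*(20 + q)/3)
2344463 - B(S(-3*1*5), -845) = 2344463 - (-3*1*5)*(1 - 3*1*5)*(20 - 845)/3 = 2344463 - (-3*5)*(1 - 3*5)*(-825)/3 = 2344463 - (-15*(1 - 15))*(-825)/3 = 2344463 - (-15*(-14))*(-825)/3 = 2344463 - 210*(-825)/3 = 2344463 - 1*(-57750) = 2344463 + 57750 = 2402213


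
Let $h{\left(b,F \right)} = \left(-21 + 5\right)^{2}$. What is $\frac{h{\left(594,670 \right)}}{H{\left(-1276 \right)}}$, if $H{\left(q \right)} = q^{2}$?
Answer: $\frac{16}{101761} \approx 0.00015723$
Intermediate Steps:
$h{\left(b,F \right)} = 256$ ($h{\left(b,F \right)} = \left(-16\right)^{2} = 256$)
$\frac{h{\left(594,670 \right)}}{H{\left(-1276 \right)}} = \frac{256}{\left(-1276\right)^{2}} = \frac{256}{1628176} = 256 \cdot \frac{1}{1628176} = \frac{16}{101761}$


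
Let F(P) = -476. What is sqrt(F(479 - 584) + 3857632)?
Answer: 2*sqrt(964289) ≈ 1964.0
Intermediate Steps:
sqrt(F(479 - 584) + 3857632) = sqrt(-476 + 3857632) = sqrt(3857156) = 2*sqrt(964289)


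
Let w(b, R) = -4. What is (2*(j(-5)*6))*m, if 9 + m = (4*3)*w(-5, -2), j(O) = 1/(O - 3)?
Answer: 171/2 ≈ 85.500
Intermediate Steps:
j(O) = 1/(-3 + O)
m = -57 (m = -9 + (4*3)*(-4) = -9 + 12*(-4) = -9 - 48 = -57)
(2*(j(-5)*6))*m = (2*(6/(-3 - 5)))*(-57) = (2*(6/(-8)))*(-57) = (2*(-⅛*6))*(-57) = (2*(-¾))*(-57) = -3/2*(-57) = 171/2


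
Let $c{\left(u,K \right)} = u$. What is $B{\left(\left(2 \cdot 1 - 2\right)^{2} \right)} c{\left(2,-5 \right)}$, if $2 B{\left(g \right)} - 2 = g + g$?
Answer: $2$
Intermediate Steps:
$B{\left(g \right)} = 1 + g$ ($B{\left(g \right)} = 1 + \frac{g + g}{2} = 1 + \frac{2 g}{2} = 1 + g$)
$B{\left(\left(2 \cdot 1 - 2\right)^{2} \right)} c{\left(2,-5 \right)} = \left(1 + \left(2 \cdot 1 - 2\right)^{2}\right) 2 = \left(1 + \left(2 - 2\right)^{2}\right) 2 = \left(1 + 0^{2}\right) 2 = \left(1 + 0\right) 2 = 1 \cdot 2 = 2$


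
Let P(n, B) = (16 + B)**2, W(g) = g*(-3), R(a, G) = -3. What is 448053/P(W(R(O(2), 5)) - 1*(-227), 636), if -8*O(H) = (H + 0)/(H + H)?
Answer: 448053/425104 ≈ 1.0540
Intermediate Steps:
O(H) = -1/16 (O(H) = -(H + 0)/(8*(H + H)) = -H/(8*(2*H)) = -H*1/(2*H)/8 = -1/8*1/2 = -1/16)
W(g) = -3*g
448053/P(W(R(O(2), 5)) - 1*(-227), 636) = 448053/((16 + 636)**2) = 448053/(652**2) = 448053/425104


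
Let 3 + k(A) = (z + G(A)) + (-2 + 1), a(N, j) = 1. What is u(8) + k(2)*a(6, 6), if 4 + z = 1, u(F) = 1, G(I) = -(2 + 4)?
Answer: -12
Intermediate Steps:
G(I) = -6 (G(I) = -1*6 = -6)
z = -3 (z = -4 + 1 = -3)
k(A) = -13 (k(A) = -3 + ((-3 - 6) + (-2 + 1)) = -3 + (-9 - 1) = -3 - 10 = -13)
u(8) + k(2)*a(6, 6) = 1 - 13*1 = 1 - 13 = -12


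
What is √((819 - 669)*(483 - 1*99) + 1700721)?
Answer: 3*√195369 ≈ 1326.0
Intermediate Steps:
√((819 - 669)*(483 - 1*99) + 1700721) = √(150*(483 - 99) + 1700721) = √(150*384 + 1700721) = √(57600 + 1700721) = √1758321 = 3*√195369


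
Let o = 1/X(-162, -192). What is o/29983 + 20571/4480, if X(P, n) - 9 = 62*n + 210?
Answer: 288283108769/62782962816 ≈ 4.5917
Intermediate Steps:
X(P, n) = 219 + 62*n (X(P, n) = 9 + (62*n + 210) = 9 + (210 + 62*n) = 219 + 62*n)
o = -1/11685 (o = 1/(219 + 62*(-192)) = 1/(219 - 11904) = 1/(-11685) = -1/11685 ≈ -8.5580e-5)
o/29983 + 20571/4480 = -1/11685/29983 + 20571/4480 = -1/11685*1/29983 + 20571*(1/4480) = -1/350351355 + 20571/4480 = 288283108769/62782962816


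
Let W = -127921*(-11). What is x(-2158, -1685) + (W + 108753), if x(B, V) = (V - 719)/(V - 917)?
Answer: 1972166286/1301 ≈ 1.5159e+6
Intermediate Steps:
x(B, V) = (-719 + V)/(-917 + V)
W = 1407131
x(-2158, -1685) + (W + 108753) = (-719 - 1685)/(-917 - 1685) + (1407131 + 108753) = -2404/(-2602) + 1515884 = -1/2602*(-2404) + 1515884 = 1202/1301 + 1515884 = 1972166286/1301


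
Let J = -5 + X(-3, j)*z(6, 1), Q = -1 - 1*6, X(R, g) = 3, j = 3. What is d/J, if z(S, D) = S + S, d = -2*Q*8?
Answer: 112/31 ≈ 3.6129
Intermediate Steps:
Q = -7 (Q = -1 - 6 = -7)
d = 112 (d = -2*(-7)*8 = 14*8 = 112)
z(S, D) = 2*S
J = 31 (J = -5 + 3*(2*6) = -5 + 3*12 = -5 + 36 = 31)
d/J = 112/31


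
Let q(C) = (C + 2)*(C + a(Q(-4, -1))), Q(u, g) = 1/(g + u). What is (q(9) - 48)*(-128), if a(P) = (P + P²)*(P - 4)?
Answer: -934272/125 ≈ -7474.2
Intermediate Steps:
a(P) = (-4 + P)*(P + P²) (a(P) = (P + P²)*(-4 + P) = (-4 + P)*(P + P²))
q(C) = (2 + C)*(84/125 + C) (q(C) = (C + 2)*(C + (-4 + (1/(-1 - 4))² - 3/(-1 - 4))/(-1 - 4)) = (2 + C)*(C + (-4 + (1/(-5))² - 3/(-5))/(-5)) = (2 + C)*(C - (-4 + (-⅕)² - 3*(-⅕))/5) = (2 + C)*(C - (-4 + 1/25 + ⅗)/5) = (2 + C)*(C - ⅕*(-84/25)) = (2 + C)*(C + 84/125) = (2 + C)*(84/125 + C))
(q(9) - 48)*(-128) = ((168/125 + 9² + (334/125)*9) - 48)*(-128) = ((168/125 + 81 + 3006/125) - 48)*(-128) = (13299/125 - 48)*(-128) = (7299/125)*(-128) = -934272/125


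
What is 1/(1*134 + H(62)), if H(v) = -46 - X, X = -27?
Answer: 1/115 ≈ 0.0086956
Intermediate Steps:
H(v) = -19 (H(v) = -46 - 1*(-27) = -46 + 27 = -19)
1/(1*134 + H(62)) = 1/(1*134 - 19) = 1/(134 - 19) = 1/115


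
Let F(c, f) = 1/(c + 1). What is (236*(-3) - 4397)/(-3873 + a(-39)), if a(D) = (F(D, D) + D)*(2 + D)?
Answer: 193990/92303 ≈ 2.1017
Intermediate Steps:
F(c, f) = 1/(1 + c)
a(D) = (2 + D)*(D + 1/(1 + D)) (a(D) = (1/(1 + D) + D)*(2 + D) = (D + 1/(1 + D))*(2 + D) = (2 + D)*(D + 1/(1 + D)))
(236*(-3) - 4397)/(-3873 + a(-39)) = (236*(-3) - 4397)/(-3873 + (2 - 39 - 39*(1 - 39)*(2 - 39))/(1 - 39)) = (-708 - 4397)/(-3873 + (2 - 39 - 39*(-38)*(-37))/(-38)) = -5105/(-3873 - (2 - 39 - 54834)/38) = -5105/(-3873 - 1/38*(-54871)) = -5105/(-3873 + 54871/38) = -5105/(-92303/38) = -5105*(-38/92303) = 193990/92303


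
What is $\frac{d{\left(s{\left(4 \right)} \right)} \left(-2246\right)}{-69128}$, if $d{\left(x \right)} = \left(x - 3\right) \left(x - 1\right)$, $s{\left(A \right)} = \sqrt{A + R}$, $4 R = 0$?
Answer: $- \frac{1123}{34564} \approx -0.03249$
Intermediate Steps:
$R = 0$ ($R = \frac{1}{4} \cdot 0 = 0$)
$s{\left(A \right)} = \sqrt{A}$ ($s{\left(A \right)} = \sqrt{A + 0} = \sqrt{A}$)
$d{\left(x \right)} = \left(-1 + x\right) \left(-3 + x\right)$ ($d{\left(x \right)} = \left(-3 + x\right) \left(-1 + x\right) = \left(-1 + x\right) \left(-3 + x\right)$)
$\frac{d{\left(s{\left(4 \right)} \right)} \left(-2246\right)}{-69128} = \frac{\left(3 + \left(\sqrt{4}\right)^{2} - 4 \sqrt{4}\right) \left(-2246\right)}{-69128} = \left(3 + 2^{2} - 8\right) \left(-2246\right) \left(- \frac{1}{69128}\right) = \left(3 + 4 - 8\right) \left(-2246\right) \left(- \frac{1}{69128}\right) = \left(-1\right) \left(-2246\right) \left(- \frac{1}{69128}\right) = 2246 \left(- \frac{1}{69128}\right) = - \frac{1123}{34564}$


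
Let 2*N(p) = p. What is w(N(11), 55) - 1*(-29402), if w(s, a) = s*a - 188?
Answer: 59033/2 ≈ 29517.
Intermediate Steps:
N(p) = p/2
w(s, a) = -188 + a*s (w(s, a) = a*s - 188 = -188 + a*s)
w(N(11), 55) - 1*(-29402) = (-188 + 55*((1/2)*11)) - 1*(-29402) = (-188 + 55*(11/2)) + 29402 = (-188 + 605/2) + 29402 = 229/2 + 29402 = 59033/2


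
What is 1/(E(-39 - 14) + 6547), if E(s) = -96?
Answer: 1/6451 ≈ 0.00015501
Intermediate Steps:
1/(E(-39 - 14) + 6547) = 1/(-96 + 6547) = 1/6451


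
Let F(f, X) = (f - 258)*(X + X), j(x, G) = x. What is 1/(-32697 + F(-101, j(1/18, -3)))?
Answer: -9/294632 ≈ -3.0547e-5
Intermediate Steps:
F(f, X) = 2*X*(-258 + f) (F(f, X) = (-258 + f)*(2*X) = 2*X*(-258 + f))
1/(-32697 + F(-101, j(1/18, -3))) = 1/(-32697 + 2*(-258 - 101)/18) = 1/(-32697 + 2*(1/18)*(-359)) = 1/(-32697 - 359/9) = 1/(-294632/9) = -9/294632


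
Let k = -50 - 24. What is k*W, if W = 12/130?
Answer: -444/65 ≈ -6.8308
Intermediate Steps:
W = 6/65 (W = 12*(1/130) = 6/65 ≈ 0.092308)
k = -74
k*W = -74*6/65 = -444/65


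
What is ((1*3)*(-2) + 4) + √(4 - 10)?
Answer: -2 + I*√6 ≈ -2.0 + 2.4495*I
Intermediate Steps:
((1*3)*(-2) + 4) + √(4 - 10) = (3*(-2) + 4) + √(-6) = (-6 + 4) + I*√6 = -2 + I*√6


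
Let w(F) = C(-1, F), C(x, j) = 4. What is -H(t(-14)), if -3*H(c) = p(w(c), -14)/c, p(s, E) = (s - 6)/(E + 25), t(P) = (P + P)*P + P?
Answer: -1/6237 ≈ -0.00016033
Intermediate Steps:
t(P) = P + 2*P² (t(P) = (2*P)*P + P = 2*P² + P = P + 2*P²)
w(F) = 4
p(s, E) = (-6 + s)/(25 + E)
H(c) = 2/(33*c) (H(c) = -(-6 + 4)/(25 - 14)/(3*c) = --2/11/(3*c) = -(1/11)*(-2)/(3*c) = -(-2)/(33*c) = 2/(33*c))
-H(t(-14)) = -2/(33*((-14*(1 + 2*(-14))))) = -2/(33*((-14*(1 - 28)))) = -2/(33*((-14*(-27)))) = -2/(33*378) = -1*1/6237 = -1/6237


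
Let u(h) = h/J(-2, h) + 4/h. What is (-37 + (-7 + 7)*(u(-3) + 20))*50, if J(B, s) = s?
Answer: -1850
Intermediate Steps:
u(h) = 1 + 4/h (u(h) = h/h + 4/h = 1 + 4/h)
(-37 + (-7 + 7)*(u(-3) + 20))*50 = (-37 + (-7 + 7)*((4 - 3)/(-3) + 20))*50 = (-37 + 0*(-1/3*1 + 20))*50 = (-37 + 0*(-1/3 + 20))*50 = (-37 + 0*(59/3))*50 = (-37 + 0)*50 = -37*50 = -1850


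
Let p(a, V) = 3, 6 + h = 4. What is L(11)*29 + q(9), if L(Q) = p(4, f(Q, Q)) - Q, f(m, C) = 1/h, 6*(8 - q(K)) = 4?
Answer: -674/3 ≈ -224.67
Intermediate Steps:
q(K) = 22/3 (q(K) = 8 - 1/6*4 = 8 - 2/3 = 22/3)
h = -2 (h = -6 + 4 = -2)
f(m, C) = -1/2 (f(m, C) = 1/(-2) = -1/2)
L(Q) = 3 - Q
L(11)*29 + q(9) = (3 - 1*11)*29 + 22/3 = (3 - 11)*29 + 22/3 = -8*29 + 22/3 = -232 + 22/3 = -674/3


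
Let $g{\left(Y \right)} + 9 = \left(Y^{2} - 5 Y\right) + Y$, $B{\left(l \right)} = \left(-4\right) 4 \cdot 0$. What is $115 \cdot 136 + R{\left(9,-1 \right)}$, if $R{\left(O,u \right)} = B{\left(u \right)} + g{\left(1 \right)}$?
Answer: $15628$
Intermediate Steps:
$B{\left(l \right)} = 0$ ($B{\left(l \right)} = \left(-16\right) 0 = 0$)
$g{\left(Y \right)} = -9 + Y^{2} - 4 Y$ ($g{\left(Y \right)} = -9 + \left(\left(Y^{2} - 5 Y\right) + Y\right) = -9 + \left(Y^{2} - 4 Y\right) = -9 + Y^{2} - 4 Y$)
$R{\left(O,u \right)} = -12$ ($R{\left(O,u \right)} = 0 - \left(13 - 1\right) = 0 - 12 = -12$)
$115 \cdot 136 + R{\left(9,-1 \right)} = 115 \cdot 136 - 12 = 15640 - 12 = 15628$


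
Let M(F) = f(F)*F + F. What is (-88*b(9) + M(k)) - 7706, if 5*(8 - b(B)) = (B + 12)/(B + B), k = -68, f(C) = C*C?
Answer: -4843342/15 ≈ -3.2289e+5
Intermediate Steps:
f(C) = C²
b(B) = 8 - (12 + B)/(10*B) (b(B) = 8 - (B + 12)/(5*(B + B)) = 8 - (12 + B)/(5*(2*B)) = 8 - (12 + B)*1/(2*B)/5 = 8 - (12 + B)/(10*B))
M(F) = F + F³ (M(F) = F²*F + F = F³ + F = F + F³)
(-88*b(9) + M(k)) - 7706 = (-44*(-12 + 79*9)/(5*9) + (-68 + (-68)³)) - 7706 = (-44*(-12 + 711)/(5*9) + (-68 - 314432)) - 7706 = (-44*699/(5*9) - 314500) - 7706 = (-88*233/30 - 314500) - 7706 = (-10252/15 - 314500) - 7706 = -4727752/15 - 7706 = -4843342/15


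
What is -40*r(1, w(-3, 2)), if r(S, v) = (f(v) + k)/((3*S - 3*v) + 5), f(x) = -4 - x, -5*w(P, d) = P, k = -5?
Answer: 1920/31 ≈ 61.935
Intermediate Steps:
w(P, d) = -P/5
r(S, v) = (-9 - v)/(5 - 3*v + 3*S) (r(S, v) = ((-4 - v) - 5)/((3*S - 3*v) + 5) = (-9 - v)/((-3*v + 3*S) + 5) = (-9 - v)/(5 - 3*v + 3*S))
-40*r(1, w(-3, 2)) = -40*(9 - 1/5*(-3))/(-5 - 3*1 + 3*(-1/5*(-3))) = -40*(9 + 3/5)/(-5 - 3 + 3*(3/5)) = -40*48/((-5 - 3 + 9/5)*5) = -40*48/((-31/5)*5) = -(-200)*48/(31*5) = -40*(-48/31) = 1920/31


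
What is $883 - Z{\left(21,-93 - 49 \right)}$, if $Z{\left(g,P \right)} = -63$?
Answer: $946$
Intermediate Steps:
$883 - Z{\left(21,-93 - 49 \right)} = 883 - -63 = 883 + 63 = 946$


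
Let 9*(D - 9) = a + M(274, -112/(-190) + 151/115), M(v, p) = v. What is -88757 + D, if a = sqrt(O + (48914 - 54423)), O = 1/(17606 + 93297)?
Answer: -798458/9 + I*sqrt(67757809917278)/998127 ≈ -88718.0 + 8.247*I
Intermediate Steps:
O = 1/110903 ≈ 9.0169e-6
a = I*sqrt(67757809917278)/110903 (a = sqrt(1/110903 + (48914 - 54423)) = sqrt(1/110903 - 5509) = sqrt(-610964626/110903) = I*sqrt(67757809917278)/110903 ≈ 74.223*I)
D = 355/9 + I*sqrt(67757809917278)/998127 (D = 9 + (I*sqrt(67757809917278)/110903 + 274)/9 = 9 + (274 + I*sqrt(67757809917278)/110903)/9 = 9 + (274/9 + I*sqrt(67757809917278)/998127) = 355/9 + I*sqrt(67757809917278)/998127 ≈ 39.444 + 8.247*I)
-88757 + D = -88757 + (355/9 + I*sqrt(67757809917278)/998127) = -798458/9 + I*sqrt(67757809917278)/998127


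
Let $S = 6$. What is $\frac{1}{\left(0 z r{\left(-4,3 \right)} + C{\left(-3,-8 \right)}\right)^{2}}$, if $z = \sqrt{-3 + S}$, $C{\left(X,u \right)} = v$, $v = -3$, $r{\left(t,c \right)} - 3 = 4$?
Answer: $\frac{1}{9} \approx 0.11111$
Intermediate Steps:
$r{\left(t,c \right)} = 7$ ($r{\left(t,c \right)} = 3 + 4 = 7$)
$C{\left(X,u \right)} = -3$
$z = \sqrt{3}$ ($z = \sqrt{-3 + 6} = \sqrt{3} \approx 1.732$)
$\frac{1}{\left(0 z r{\left(-4,3 \right)} + C{\left(-3,-8 \right)}\right)^{2}} = \frac{1}{\left(0 \sqrt{3} \cdot 7 - 3\right)^{2}} = \frac{1}{\left(0 \cdot 7 - 3\right)^{2}} = \frac{1}{\left(0 - 3\right)^{2}} = \frac{1}{\left(-3\right)^{2}} = \frac{1}{9}$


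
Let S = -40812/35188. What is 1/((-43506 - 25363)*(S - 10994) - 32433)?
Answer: 463/350580465092 ≈ 1.3207e-9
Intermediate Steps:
S = -537/463 (S = -40812*1/35188 = -537/463 ≈ -1.1598)
1/((-43506 - 25363)*(S - 10994) - 32433) = 1/((-43506 - 25363)*(-537/463 - 10994) - 32433) = 1/(-68869*(-5090759/463) - 32433) = 1/(350595481571/463 - 32433) = 1/(350580465092/463) = 463/350580465092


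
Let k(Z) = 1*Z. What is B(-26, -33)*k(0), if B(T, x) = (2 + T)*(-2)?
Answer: 0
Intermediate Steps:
k(Z) = Z
B(T, x) = -4 - 2*T
B(-26, -33)*k(0) = (-4 - 2*(-26))*0 = (-4 + 52)*0 = 48*0 = 0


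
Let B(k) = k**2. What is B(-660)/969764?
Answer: 108900/242441 ≈ 0.44918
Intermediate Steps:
B(-660)/969764 = (-660)**2/969764 = 435600*(1/969764) = 108900/242441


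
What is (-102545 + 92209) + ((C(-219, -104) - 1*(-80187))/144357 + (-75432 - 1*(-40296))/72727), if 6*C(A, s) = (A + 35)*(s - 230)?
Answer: -325537673268865/31495954617 ≈ -10336.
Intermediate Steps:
C(A, s) = (-230 + s)*(35 + A)/6 (C(A, s) = ((A + 35)*(s - 230))/6 = ((35 + A)*(-230 + s))/6 = ((-230 + s)*(35 + A))/6 = (-230 + s)*(35 + A)/6)
(-102545 + 92209) + ((C(-219, -104) - 1*(-80187))/144357 + (-75432 - 1*(-40296))/72727) = (-102545 + 92209) + (((-4025/3 - 115/3*(-219) + (35/6)*(-104) + (⅙)*(-219)*(-104)) - 1*(-80187))/144357 + (-75432 - 1*(-40296))/72727) = -10336 + (((-4025/3 + 8395 - 1820/3 + 3796) + 80187)*(1/144357) + (-75432 + 40296)*(1/72727)) = -10336 + ((30728/3 + 80187)*(1/144357) - 35136*1/72727) = -10336 + ((271289/3)*(1/144357) - 35136/72727) = -10336 + (271289/433071 - 35136/72727) = -10336 + 4513652447/31495954617 = -325537673268865/31495954617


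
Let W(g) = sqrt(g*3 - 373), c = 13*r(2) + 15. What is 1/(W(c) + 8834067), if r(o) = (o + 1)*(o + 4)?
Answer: 47241/417330159145 - sqrt(374)/78040739760115 ≈ 1.1320e-7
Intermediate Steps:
r(o) = (1 + o)*(4 + o)
c = 249 (c = 13*(4 + 2**2 + 5*2) + 15 = 13*(4 + 4 + 10) + 15 = 13*18 + 15 = 234 + 15 = 249)
W(g) = sqrt(-373 + 3*g) (W(g) = sqrt(3*g - 373) = sqrt(-373 + 3*g))
1/(W(c) + 8834067) = 1/(sqrt(-373 + 3*249) + 8834067) = 1/(sqrt(-373 + 747) + 8834067) = 1/(sqrt(374) + 8834067) = 1/(8834067 + sqrt(374))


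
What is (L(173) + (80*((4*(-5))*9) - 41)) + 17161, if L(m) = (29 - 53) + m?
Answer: 2869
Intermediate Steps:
L(m) = -24 + m
(L(173) + (80*((4*(-5))*9) - 41)) + 17161 = ((-24 + 173) + (80*((4*(-5))*9) - 41)) + 17161 = (149 + (80*(-20*9) - 41)) + 17161 = (149 + (80*(-180) - 41)) + 17161 = (149 + (-14400 - 41)) + 17161 = (149 - 14441) + 17161 = -14292 + 17161 = 2869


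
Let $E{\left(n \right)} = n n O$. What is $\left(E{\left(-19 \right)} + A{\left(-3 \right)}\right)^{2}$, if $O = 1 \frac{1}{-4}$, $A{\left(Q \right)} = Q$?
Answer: $\frac{139129}{16} \approx 8695.6$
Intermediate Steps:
$O = - \frac{1}{4}$ ($O = 1 \left(- \frac{1}{4}\right) = - \frac{1}{4} \approx -0.25$)
$E{\left(n \right)} = - \frac{n^{2}}{4}$ ($E{\left(n \right)} = n n \left(- \frac{1}{4}\right) = n^{2} \left(- \frac{1}{4}\right) = - \frac{n^{2}}{4}$)
$\left(E{\left(-19 \right)} + A{\left(-3 \right)}\right)^{2} = \left(- \frac{\left(-19\right)^{2}}{4} - 3\right)^{2} = \left(\left(- \frac{1}{4}\right) 361 - 3\right)^{2} = \left(- \frac{361}{4} - 3\right)^{2} = \left(- \frac{373}{4}\right)^{2} = \frac{139129}{16}$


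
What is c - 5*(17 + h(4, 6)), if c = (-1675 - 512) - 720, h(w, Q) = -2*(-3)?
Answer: -3022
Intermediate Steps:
h(w, Q) = 6
c = -2907 (c = -2187 - 720 = -2907)
c - 5*(17 + h(4, 6)) = -2907 - 5*(17 + 6) = -2907 - 5*23 = -2907 - 1*115 = -2907 - 115 = -3022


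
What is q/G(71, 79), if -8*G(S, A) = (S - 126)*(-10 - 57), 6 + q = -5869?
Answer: 9400/737 ≈ 12.754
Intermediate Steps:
q = -5875 (q = -6 - 5869 = -5875)
G(S, A) = -4221/4 + 67*S/8 (G(S, A) = -(S - 126)*(-10 - 57)/8 = -(-126 + S)*(-67)/8 = -(8442 - 67*S)/8 = -4221/4 + 67*S/8)
q/G(71, 79) = -5875/(-4221/4 + (67/8)*71) = -5875/(-4221/4 + 4757/8) = -5875/(-3685/8) = -5875*(-8/3685) = 9400/737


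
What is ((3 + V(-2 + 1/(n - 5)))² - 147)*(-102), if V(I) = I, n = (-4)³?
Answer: 23638262/1587 ≈ 14895.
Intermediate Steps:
n = -64
((3 + V(-2 + 1/(n - 5)))² - 147)*(-102) = ((3 + (-2 + 1/(-64 - 5)))² - 147)*(-102) = ((3 + (-2 + 1/(-69)))² - 147)*(-102) = ((3 + (-2 - 1/69))² - 147)*(-102) = ((3 - 139/69)² - 147)*(-102) = ((68/69)² - 147)*(-102) = (4624/4761 - 147)*(-102) = -695243/4761*(-102) = 23638262/1587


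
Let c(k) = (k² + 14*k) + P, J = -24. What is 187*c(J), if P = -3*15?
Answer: 36465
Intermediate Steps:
P = -45
c(k) = -45 + k² + 14*k (c(k) = (k² + 14*k) - 45 = -45 + k² + 14*k)
187*c(J) = 187*(-45 + (-24)² + 14*(-24)) = 187*(-45 + 576 - 336) = 187*195 = 36465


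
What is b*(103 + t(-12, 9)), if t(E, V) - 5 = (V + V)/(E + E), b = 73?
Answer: 31317/4 ≈ 7829.3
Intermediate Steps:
t(E, V) = 5 + V/E (t(E, V) = 5 + (V + V)/(E + E) = 5 + (2*V)/((2*E)) = 5 + (2*V)*(1/(2*E)) = 5 + V/E)
b*(103 + t(-12, 9)) = 73*(103 + (5 + 9/(-12))) = 73*(103 + (5 + 9*(-1/12))) = 73*(103 + (5 - ¾)) = 73*(103 + 17/4) = 73*(429/4) = 31317/4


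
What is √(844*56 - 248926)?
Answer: I*√201662 ≈ 449.07*I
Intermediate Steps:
√(844*56 - 248926) = √(47264 - 248926) = √(-201662) = I*√201662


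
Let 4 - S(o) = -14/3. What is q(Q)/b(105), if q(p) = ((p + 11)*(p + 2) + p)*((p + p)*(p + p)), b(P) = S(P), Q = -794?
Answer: 2342732958672/13 ≈ 1.8021e+11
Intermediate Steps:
S(o) = 26/3 (S(o) = 4 - (-14)/3 = 4 - 1*(-14/3) = 4 + 14/3 = 26/3)
b(P) = 26/3
q(p) = 4*p**2*(p + (2 + p)*(11 + p)) (q(p) = ((11 + p)*(2 + p) + p)*((2*p)*(2*p)) = ((2 + p)*(11 + p) + p)*(4*p**2) = (p + (2 + p)*(11 + p))*(4*p**2) = 4*p**2*(p + (2 + p)*(11 + p)))
q(Q)/b(105) = (4*(-794)**2*(22 + (-794)**2 + 14*(-794)))/(26/3) = (4*630436*(22 + 630436 - 11116))*(3/26) = (4*630436*619342)*(3/26) = 1561821972448*(3/26) = 2342732958672/13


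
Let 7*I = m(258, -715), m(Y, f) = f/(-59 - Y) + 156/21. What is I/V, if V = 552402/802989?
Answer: 1917270069/953384474 ≈ 2.0110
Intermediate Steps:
m(Y, f) = 52/7 + f/(-59 - Y) (m(Y, f) = f/(-59 - Y) + 156*(1/21) = f/(-59 - Y) + 52/7 = 52/7 + f/(-59 - Y))
I = 21489/15533 (I = ((3068 - 7*(-715) + 52*258)/(7*(59 + 258)))/7 = ((⅐)*(3068 + 5005 + 13416)/317)/7 = ((⅐)*(1/317)*21489)/7 = (⅐)*(21489/2219) = 21489/15533 ≈ 1.3834)
V = 61378/89221 (V = 552402*(1/802989) = 61378/89221 ≈ 0.68793)
I/V = 21489/(15533*(61378/89221)) = (21489/15533)*(89221/61378) = 1917270069/953384474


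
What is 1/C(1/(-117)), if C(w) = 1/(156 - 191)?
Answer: -35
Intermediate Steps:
C(w) = -1/35 (C(w) = 1/(-35) = -1/35)
1/C(1/(-117)) = 1/(-1/35) = -35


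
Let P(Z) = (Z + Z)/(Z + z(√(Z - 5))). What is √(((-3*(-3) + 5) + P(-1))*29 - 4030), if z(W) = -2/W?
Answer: √6*√((1783 - 604*I*√6)/(-3 + I*√6)) ≈ 0.23714 + 59.91*I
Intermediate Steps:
P(Z) = 2*Z/(Z - 2/√(-5 + Z)) (P(Z) = (Z + Z)/(Z - 2/√(Z - 5)) = (2*Z)/(Z - 2/√(-5 + Z)) = 2*Z/(Z - 2/√(-5 + Z)))
√(((-3*(-3) + 5) + P(-1))*29 - 4030) = √(((-3*(-3) + 5) + 2*(-1)*√(-5 - 1)/(-2 - √(-5 - 1)))*29 - 4030) = √(((9 + 5) + 2*(-1)*√(-6)/(-2 - √(-6)))*29 - 4030) = √((14 + 2*(-1)*(I*√6)/(-2 - I*√6))*29 - 4030) = √((14 - 2*I*√6/(-2 - I*√6))*29 - 4030) = √((406 - 58*I*√6/(-2 - I*√6)) - 4030) = √(-3624 - 58*I*√6/(-2 - I*√6))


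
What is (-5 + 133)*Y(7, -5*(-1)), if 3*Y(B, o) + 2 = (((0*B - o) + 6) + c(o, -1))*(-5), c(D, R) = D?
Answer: -4096/3 ≈ -1365.3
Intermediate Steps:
Y(B, o) = -32/3 (Y(B, o) = -2/3 + ((((0*B - o) + 6) + o)*(-5))/3 = -2/3 + ((((0 - o) + 6) + o)*(-5))/3 = -2/3 + (((-o + 6) + o)*(-5))/3 = -2/3 + (((6 - o) + o)*(-5))/3 = -2/3 + (6*(-5))/3 = -2/3 + (1/3)*(-30) = -2/3 - 10 = -32/3)
(-5 + 133)*Y(7, -5*(-1)) = (-5 + 133)*(-32/3) = 128*(-32/3) = -4096/3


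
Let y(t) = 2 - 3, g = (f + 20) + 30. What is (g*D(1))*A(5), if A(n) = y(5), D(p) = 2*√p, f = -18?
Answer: -64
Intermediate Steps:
g = 32 (g = (-18 + 20) + 30 = 2 + 30 = 32)
y(t) = -1
A(n) = -1
(g*D(1))*A(5) = (32*(2*√1))*(-1) = (32*(2*1))*(-1) = (32*2)*(-1) = 64*(-1) = -64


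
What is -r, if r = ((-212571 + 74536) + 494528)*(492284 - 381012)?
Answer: -39667689096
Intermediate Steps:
r = 39667689096 (r = (-138035 + 494528)*111272 = 356493*111272 = 39667689096)
-r = -1*39667689096 = -39667689096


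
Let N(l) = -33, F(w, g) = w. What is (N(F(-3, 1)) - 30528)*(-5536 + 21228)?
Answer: -479563212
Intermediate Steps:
(N(F(-3, 1)) - 30528)*(-5536 + 21228) = (-33 - 30528)*(-5536 + 21228) = -30561*15692 = -479563212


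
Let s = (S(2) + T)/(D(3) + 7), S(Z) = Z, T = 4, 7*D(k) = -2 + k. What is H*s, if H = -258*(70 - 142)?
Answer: 390096/25 ≈ 15604.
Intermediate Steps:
D(k) = -2/7 + k/7 (D(k) = (-2 + k)/7 = -2/7 + k/7)
s = 21/25 (s = (2 + 4)/((-2/7 + (⅐)*3) + 7) = 6/((-2/7 + 3/7) + 7) = 6/(⅐ + 7) = 6/(50/7) = 6*(7/50) = 21/25 ≈ 0.84000)
H = 18576 (H = -258*(-72) = 18576)
H*s = 18576*(21/25) = 390096/25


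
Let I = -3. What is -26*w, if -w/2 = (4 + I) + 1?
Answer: 104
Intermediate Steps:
w = -4 (w = -2*((4 - 3) + 1) = -2*(1 + 1) = -2*2 = -4)
-26*w = -26*(-4) = 104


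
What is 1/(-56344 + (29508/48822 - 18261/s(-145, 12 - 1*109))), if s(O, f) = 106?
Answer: -862522/48746008017 ≈ -1.7694e-5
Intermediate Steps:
1/(-56344 + (29508/48822 - 18261/s(-145, 12 - 1*109))) = 1/(-56344 + (29508/48822 - 18261/106)) = 1/(-56344 + (29508*(1/48822) - 18261*1/106)) = 1/(-56344 + (4918/8137 - 18261/106)) = 1/(-56344 - 148068449/862522) = 1/(-48746008017/862522) = -862522/48746008017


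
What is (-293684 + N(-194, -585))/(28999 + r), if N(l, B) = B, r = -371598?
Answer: 294269/342599 ≈ 0.85893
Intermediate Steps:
(-293684 + N(-194, -585))/(28999 + r) = (-293684 - 585)/(28999 - 371598) = -294269/(-342599) = -294269*(-1/342599) = 294269/342599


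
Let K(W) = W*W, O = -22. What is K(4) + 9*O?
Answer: -182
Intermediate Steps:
K(W) = W²
K(4) + 9*O = 4² + 9*(-22) = 16 - 198 = -182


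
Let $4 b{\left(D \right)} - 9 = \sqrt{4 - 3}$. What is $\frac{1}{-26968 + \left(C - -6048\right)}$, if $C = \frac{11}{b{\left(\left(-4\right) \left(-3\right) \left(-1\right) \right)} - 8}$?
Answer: $- \frac{1}{20922} \approx -4.7797 \cdot 10^{-5}$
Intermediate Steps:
$b{\left(D \right)} = \frac{5}{2}$ ($b{\left(D \right)} = \frac{9}{4} + \frac{\sqrt{4 - 3}}{4} = \frac{9}{4} + \frac{\sqrt{1}}{4} = \frac{9}{4} + \frac{1}{4} \cdot 1 = \frac{9}{4} + \frac{1}{4} = \frac{5}{2}$)
$C = -2$ ($C = \frac{11}{\frac{5}{2} - 8} = \frac{11}{- \frac{11}{2}} = 11 \left(- \frac{2}{11}\right) = -2$)
$\frac{1}{-26968 + \left(C - -6048\right)} = \frac{1}{-26968 - -6046} = \frac{1}{-26968 + \left(-2 + 6048\right)} = \frac{1}{-26968 + 6046} = \frac{1}{-20922} = - \frac{1}{20922}$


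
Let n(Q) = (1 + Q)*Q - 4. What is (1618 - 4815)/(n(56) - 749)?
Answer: -3197/2439 ≈ -1.3108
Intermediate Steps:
n(Q) = -4 + Q*(1 + Q) (n(Q) = Q*(1 + Q) - 4 = -4 + Q*(1 + Q))
(1618 - 4815)/(n(56) - 749) = (1618 - 4815)/((-4 + 56 + 56**2) - 749) = -3197/((-4 + 56 + 3136) - 749) = -3197/(3188 - 749) = -3197/2439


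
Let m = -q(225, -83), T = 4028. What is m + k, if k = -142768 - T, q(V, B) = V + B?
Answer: -146938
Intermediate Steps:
q(V, B) = B + V
m = -142 (m = -(-83 + 225) = -1*142 = -142)
k = -146796 (k = -142768 - 1*4028 = -142768 - 4028 = -146796)
m + k = -142 - 146796 = -146938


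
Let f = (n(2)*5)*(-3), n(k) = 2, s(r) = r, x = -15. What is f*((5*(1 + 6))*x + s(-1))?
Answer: 15780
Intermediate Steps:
f = -30 (f = (2*5)*(-3) = 10*(-3) = -30)
f*((5*(1 + 6))*x + s(-1)) = -30*((5*(1 + 6))*(-15) - 1) = -30*((5*7)*(-15) - 1) = -30*(35*(-15) - 1) = -30*(-525 - 1) = -30*(-526) = 15780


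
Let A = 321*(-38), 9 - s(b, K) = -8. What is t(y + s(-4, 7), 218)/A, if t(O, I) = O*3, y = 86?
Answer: -103/4066 ≈ -0.025332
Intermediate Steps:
s(b, K) = 17 (s(b, K) = 9 - 1*(-8) = 9 + 8 = 17)
t(O, I) = 3*O
A = -12198
t(y + s(-4, 7), 218)/A = (3*(86 + 17))/(-12198) = (3*103)*(-1/12198) = 309*(-1/12198) = -103/4066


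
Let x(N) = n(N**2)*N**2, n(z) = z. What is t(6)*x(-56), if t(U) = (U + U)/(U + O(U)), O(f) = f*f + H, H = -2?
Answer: 14751744/5 ≈ 2.9503e+6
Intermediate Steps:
x(N) = N**4 (x(N) = N**2*N**2 = N**4)
O(f) = -2 + f**2 (O(f) = f*f - 2 = f**2 - 2 = -2 + f**2)
t(U) = 2*U/(-2 + U + U**2) (t(U) = (U + U)/(U + (-2 + U**2)) = (2*U)/(-2 + U + U**2) = 2*U/(-2 + U + U**2))
t(6)*x(-56) = (2*6/(-2 + 6 + 6**2))*(-56)**4 = (2*6/(-2 + 6 + 36))*9834496 = (2*6/40)*9834496 = (2*6*(1/40))*9834496 = (3/10)*9834496 = 14751744/5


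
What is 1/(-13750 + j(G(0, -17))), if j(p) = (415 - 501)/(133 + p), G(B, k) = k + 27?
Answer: -143/1966336 ≈ -7.2724e-5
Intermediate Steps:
G(B, k) = 27 + k
j(p) = -86/(133 + p)
1/(-13750 + j(G(0, -17))) = 1/(-13750 - 86/(133 + (27 - 17))) = 1/(-13750 - 86/(133 + 10)) = 1/(-13750 - 86/143) = 1/(-1966336/143) = -143/1966336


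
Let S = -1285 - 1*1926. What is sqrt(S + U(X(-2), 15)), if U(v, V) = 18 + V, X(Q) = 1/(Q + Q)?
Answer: I*sqrt(3178) ≈ 56.374*I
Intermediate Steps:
X(Q) = 1/(2*Q)
S = -3211 (S = -1285 - 1926 = -3211)
sqrt(S + U(X(-2), 15)) = sqrt(-3211 + (18 + 15)) = sqrt(-3211 + 33) = sqrt(-3178) = I*sqrt(3178)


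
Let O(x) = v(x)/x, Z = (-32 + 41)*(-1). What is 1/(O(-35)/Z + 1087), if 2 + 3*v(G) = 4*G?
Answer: 945/1027073 ≈ 0.00092009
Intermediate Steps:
Z = -9 (Z = 9*(-1) = -9)
v(G) = -⅔ + 4*G/3 (v(G) = -⅔ + (4*G)/3 = -⅔ + 4*G/3)
O(x) = (-⅔ + 4*x/3)/x
1/(O(-35)/Z + 1087) = 1/(((⅔)*(-1 + 2*(-35))/(-35))/(-9) + 1087) = 1/(((⅔)*(-1/35)*(-1 - 70))*(-⅑) + 1087) = 1/(((⅔)*(-1/35)*(-71))*(-⅑) + 1087) = 1/((142/105)*(-⅑) + 1087) = 1/(-142/945 + 1087) = 1/(1027073/945) = 945/1027073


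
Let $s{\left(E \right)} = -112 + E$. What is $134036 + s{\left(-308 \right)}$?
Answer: $133616$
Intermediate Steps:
$134036 + s{\left(-308 \right)} = 134036 - 420 = 133616$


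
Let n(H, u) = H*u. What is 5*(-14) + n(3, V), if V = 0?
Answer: -70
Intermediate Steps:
5*(-14) + n(3, V) = 5*(-14) + 3*0 = -70 + 0 = -70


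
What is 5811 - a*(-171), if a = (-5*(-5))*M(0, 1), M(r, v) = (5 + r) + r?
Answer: 27186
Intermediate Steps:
M(r, v) = 5 + 2*r
a = 125 (a = (-5*(-5))*(5 + 2*0) = 25*(5 + 0) = 25*5 = 125)
5811 - a*(-171) = 5811 - 125*(-171) = 5811 - 1*(-21375) = 5811 + 21375 = 27186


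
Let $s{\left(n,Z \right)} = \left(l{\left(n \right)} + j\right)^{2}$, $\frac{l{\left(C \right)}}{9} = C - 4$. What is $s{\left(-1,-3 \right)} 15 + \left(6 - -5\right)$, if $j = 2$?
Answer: $27746$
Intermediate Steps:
$l{\left(C \right)} = -36 + 9 C$ ($l{\left(C \right)} = 9 \left(C - 4\right) = 9 \left(-4 + C\right) = -36 + 9 C$)
$s{\left(n,Z \right)} = \left(-34 + 9 n\right)^{2}$ ($s{\left(n,Z \right)} = \left(\left(-36 + 9 n\right) + 2\right)^{2} = \left(-34 + 9 n\right)^{2}$)
$s{\left(-1,-3 \right)} 15 + \left(6 - -5\right) = \left(-34 + 9 \left(-1\right)\right)^{2} \cdot 15 + \left(6 - -5\right) = \left(-34 - 9\right)^{2} \cdot 15 + \left(6 + 5\right) = \left(-43\right)^{2} \cdot 15 + 11 = 1849 \cdot 15 + 11 = 27735 + 11 = 27746$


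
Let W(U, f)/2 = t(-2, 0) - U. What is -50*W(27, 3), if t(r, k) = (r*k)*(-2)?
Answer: 2700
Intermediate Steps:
t(r, k) = -2*k*r (t(r, k) = (k*r)*(-2) = -2*k*r)
W(U, f) = -2*U (W(U, f) = 2*(-2*0*(-2) - U) = 2*(0 - U) = 2*(-U) = -2*U)
-50*W(27, 3) = -(-100)*27 = -50*(-54) = 2700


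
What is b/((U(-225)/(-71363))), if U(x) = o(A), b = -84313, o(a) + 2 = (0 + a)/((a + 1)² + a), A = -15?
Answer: -1089045980039/377 ≈ -2.8887e+9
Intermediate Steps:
o(a) = -2 + a/(a + (1 + a)²) (o(a) = -2 + (0 + a)/((a + 1)² + a) = -2 + a/((1 + a)² + a) = -2 + a/(a + (1 + a)²))
U(x) = -377/181 (U(x) = (-1*(-15) - 2*(1 - 15)²)/(-15 + (1 - 15)²) = (15 - 2*(-14)²)/(-15 + (-14)²) = (15 - 2*196)/(-15 + 196) = (15 - 392)/181 = (1/181)*(-377) = -377/181)
b/((U(-225)/(-71363))) = -84313/((-377/181/(-71363))) = -84313/((-377/181*(-1/71363))) = -84313/377/12916703 = -84313*12916703/377 = -1089045980039/377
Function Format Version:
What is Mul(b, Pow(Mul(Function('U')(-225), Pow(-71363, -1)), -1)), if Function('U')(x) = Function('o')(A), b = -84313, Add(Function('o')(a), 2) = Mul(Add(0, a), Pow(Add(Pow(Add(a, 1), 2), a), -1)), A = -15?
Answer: Rational(-1089045980039, 377) ≈ -2.8887e+9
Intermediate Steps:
Function('o')(a) = Add(-2, Mul(a, Pow(Add(a, Pow(Add(1, a), 2)), -1))) (Function('o')(a) = Add(-2, Mul(Add(0, a), Pow(Add(Pow(Add(a, 1), 2), a), -1))) = Add(-2, Mul(a, Pow(Add(Pow(Add(1, a), 2), a), -1))) = Add(-2, Mul(a, Pow(Add(a, Pow(Add(1, a), 2)), -1))))
Function('U')(x) = Rational(-377, 181) (Function('U')(x) = Mul(Pow(Add(-15, Pow(Add(1, -15), 2)), -1), Add(Mul(-1, -15), Mul(-2, Pow(Add(1, -15), 2)))) = Mul(Pow(Add(-15, Pow(-14, 2)), -1), Add(15, Mul(-2, Pow(-14, 2)))) = Mul(Pow(Add(-15, 196), -1), Add(15, Mul(-2, 196))) = Mul(Pow(181, -1), Add(15, -392)) = Mul(Rational(1, 181), -377) = Rational(-377, 181))
Mul(b, Pow(Mul(Function('U')(-225), Pow(-71363, -1)), -1)) = Mul(-84313, Pow(Mul(Rational(-377, 181), Pow(-71363, -1)), -1)) = Mul(-84313, Pow(Mul(Rational(-377, 181), Rational(-1, 71363)), -1)) = Mul(-84313, Pow(Rational(377, 12916703), -1)) = Mul(-84313, Rational(12916703, 377)) = Rational(-1089045980039, 377)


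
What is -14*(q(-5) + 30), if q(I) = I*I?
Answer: -770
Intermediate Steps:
q(I) = I²
-14*(q(-5) + 30) = -14*((-5)² + 30) = -14*(25 + 30) = -14*55 = -770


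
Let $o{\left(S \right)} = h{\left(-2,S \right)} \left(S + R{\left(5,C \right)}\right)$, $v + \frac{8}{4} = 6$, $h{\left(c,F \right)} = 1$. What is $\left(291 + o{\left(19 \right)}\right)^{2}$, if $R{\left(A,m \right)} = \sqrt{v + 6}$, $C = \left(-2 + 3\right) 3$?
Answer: $\left(310 + \sqrt{10}\right)^{2} \approx 98071.0$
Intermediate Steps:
$C = 3$ ($C = 1 \cdot 3 = 3$)
$v = 4$ ($v = -2 + 6 = 4$)
$R{\left(A,m \right)} = \sqrt{10}$ ($R{\left(A,m \right)} = \sqrt{4 + 6} = \sqrt{10}$)
$o{\left(S \right)} = S + \sqrt{10}$ ($o{\left(S \right)} = 1 \left(S + \sqrt{10}\right) = S + \sqrt{10}$)
$\left(291 + o{\left(19 \right)}\right)^{2} = \left(291 + \left(19 + \sqrt{10}\right)\right)^{2} = \left(310 + \sqrt{10}\right)^{2}$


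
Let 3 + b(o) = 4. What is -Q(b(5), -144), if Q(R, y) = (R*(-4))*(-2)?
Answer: -8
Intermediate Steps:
b(o) = 1 (b(o) = -3 + 4 = 1)
Q(R, y) = 8*R (Q(R, y) = -4*R*(-2) = 8*R)
-Q(b(5), -144) = -8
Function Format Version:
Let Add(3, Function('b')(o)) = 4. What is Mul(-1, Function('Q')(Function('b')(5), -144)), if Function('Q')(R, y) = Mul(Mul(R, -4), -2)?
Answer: -8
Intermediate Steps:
Function('b')(o) = 1 (Function('b')(o) = Add(-3, 4) = 1)
Function('Q')(R, y) = Mul(8, R) (Function('Q')(R, y) = Mul(Mul(-4, R), -2) = Mul(8, R))
Mul(-1, Function('Q')(Function('b')(5), -144)) = Mul(-1, Mul(8, 1)) = Mul(-1, 8) = -8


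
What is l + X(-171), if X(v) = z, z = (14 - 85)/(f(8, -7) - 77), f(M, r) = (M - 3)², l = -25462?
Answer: -1323953/52 ≈ -25461.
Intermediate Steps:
f(M, r) = (-3 + M)²
z = 71/52 (z = (14 - 85)/((-3 + 8)² - 77) = -71/(5² - 77) = -71/(25 - 77) = -71/(-52) = -71*(-1/52) = 71/52 ≈ 1.3654)
X(v) = 71/52
l + X(-171) = -25462 + 71/52 = -1323953/52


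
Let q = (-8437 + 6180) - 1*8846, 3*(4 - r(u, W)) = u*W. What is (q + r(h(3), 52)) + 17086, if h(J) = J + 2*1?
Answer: 17701/3 ≈ 5900.3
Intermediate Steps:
h(J) = 2 + J (h(J) = J + 2 = 2 + J)
r(u, W) = 4 - W*u/3 (r(u, W) = 4 - u*W/3 = 4 - W*u/3)
q = -11103 (q = -2257 - 8846 = -11103)
(q + r(h(3), 52)) + 17086 = (-11103 + (4 - ⅓*52*(2 + 3))) + 17086 = (-11103 + (4 - ⅓*52*5)) + 17086 = (-11103 + (4 - 260/3)) + 17086 = (-11103 - 248/3) + 17086 = -33557/3 + 17086 = 17701/3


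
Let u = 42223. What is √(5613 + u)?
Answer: 2*√11959 ≈ 218.71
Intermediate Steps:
√(5613 + u) = √(5613 + 42223) = √47836 = 2*√11959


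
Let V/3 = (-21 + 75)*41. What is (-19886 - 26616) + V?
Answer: -39860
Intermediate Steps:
V = 6642 (V = 3*((-21 + 75)*41) = 3*(54*41) = 3*2214 = 6642)
(-19886 - 26616) + V = (-19886 - 26616) + 6642 = -46502 + 6642 = -39860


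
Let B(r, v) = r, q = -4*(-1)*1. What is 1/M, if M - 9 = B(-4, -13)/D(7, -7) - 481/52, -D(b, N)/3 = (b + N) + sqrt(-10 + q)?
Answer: -108/155 + 96*I*sqrt(6)/155 ≈ -0.69677 + 1.5171*I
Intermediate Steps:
q = 4 (q = 4*1 = 4)
D(b, N) = -3*N - 3*b - 3*I*sqrt(6) (D(b, N) = -3*((b + N) + sqrt(-10 + 4)) = -3*((N + b) + sqrt(-6)) = -3*((N + b) + I*sqrt(6)) = -3*(N + b + I*sqrt(6)) = -3*N - 3*b - 3*I*sqrt(6))
M = -1/4 - 2*I*sqrt(6)/9 (M = 9 + (-4/(-3*(-7) - 3*7 - 3*I*sqrt(6)) - 481/52) = 9 + (-4/(21 - 21 - 3*I*sqrt(6)) - 481*1/52) = 9 + (-4*I*sqrt(6)/18 - 37/4) = 9 + (-2*I*sqrt(6)/9 - 37/4) = 9 + (-37/4 - 2*I*sqrt(6)/9) = -1/4 - 2*I*sqrt(6)/9 ≈ -0.25 - 0.54433*I)
1/M = 1/(-1/4 - 2*I*sqrt(6)/9)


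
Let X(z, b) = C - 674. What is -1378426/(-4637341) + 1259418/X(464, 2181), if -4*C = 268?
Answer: -1946443104624/1145423227 ≈ -1699.3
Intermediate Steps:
C = -67 (C = -1/4*268 = -67)
X(z, b) = -741 (X(z, b) = -67 - 674 = -741)
-1378426/(-4637341) + 1259418/X(464, 2181) = -1378426/(-4637341) + 1259418/(-741) = -1378426*(-1/4637341) + 1259418*(-1/741) = 1378426/4637341 - 419806/247 = -1946443104624/1145423227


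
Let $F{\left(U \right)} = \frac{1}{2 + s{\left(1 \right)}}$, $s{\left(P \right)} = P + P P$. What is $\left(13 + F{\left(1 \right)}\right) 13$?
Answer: $\frac{689}{4} \approx 172.25$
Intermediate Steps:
$s{\left(P \right)} = P + P^{2}$
$F{\left(U \right)} = \frac{1}{4}$ ($F{\left(U \right)} = \frac{1}{2 + 1 \left(1 + 1\right)} = \frac{1}{2 + 1 \cdot 2} = \frac{1}{2 + 2} = \frac{1}{4}$)
$\left(13 + F{\left(1 \right)}\right) 13 = \left(13 + \frac{1}{4}\right) 13 = \frac{53}{4} \cdot 13 = \frac{689}{4}$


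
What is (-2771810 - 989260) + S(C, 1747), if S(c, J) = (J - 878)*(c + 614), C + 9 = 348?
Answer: -2932913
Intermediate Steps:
C = 339 (C = -9 + 348 = 339)
S(c, J) = (-878 + J)*(614 + c)
(-2771810 - 989260) + S(C, 1747) = (-2771810 - 989260) + (-539092 - 878*339 + 614*1747 + 1747*339) = -3761070 + (-539092 - 297642 + 1072658 + 592233) = -3761070 + 828157 = -2932913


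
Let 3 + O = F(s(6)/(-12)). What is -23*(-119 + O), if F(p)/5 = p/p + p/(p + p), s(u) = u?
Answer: 5267/2 ≈ 2633.5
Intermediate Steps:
F(p) = 15/2 (F(p) = 5*(p/p + p/(p + p)) = 5*(1 + p/((2*p))) = 5*(1 + p*(1/(2*p))) = 5*(1 + ½) = 5*(3/2) = 15/2)
O = 9/2 (O = -3 + 15/2 = 9/2 ≈ 4.5000)
-23*(-119 + O) = -23*(-119 + 9/2) = -23*(-229/2) = 5267/2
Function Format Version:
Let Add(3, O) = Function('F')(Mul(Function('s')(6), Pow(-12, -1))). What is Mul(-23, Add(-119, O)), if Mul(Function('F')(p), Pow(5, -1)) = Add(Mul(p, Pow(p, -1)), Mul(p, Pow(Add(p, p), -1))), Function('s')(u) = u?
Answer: Rational(5267, 2) ≈ 2633.5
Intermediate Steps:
Function('F')(p) = Rational(15, 2) (Function('F')(p) = Mul(5, Add(Mul(p, Pow(p, -1)), Mul(p, Pow(Add(p, p), -1)))) = Mul(5, Add(1, Mul(p, Pow(Mul(2, p), -1)))) = Mul(5, Add(1, Mul(p, Mul(Rational(1, 2), Pow(p, -1))))) = Mul(5, Add(1, Rational(1, 2))) = Mul(5, Rational(3, 2)) = Rational(15, 2))
O = Rational(9, 2) (O = Add(-3, Rational(15, 2)) = Rational(9, 2) ≈ 4.5000)
Mul(-23, Add(-119, O)) = Mul(-23, Add(-119, Rational(9, 2))) = Mul(-23, Rational(-229, 2)) = Rational(5267, 2)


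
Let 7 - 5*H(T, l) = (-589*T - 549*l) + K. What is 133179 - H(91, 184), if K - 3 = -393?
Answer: 510883/5 ≈ 1.0218e+5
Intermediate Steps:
K = -390 (K = 3 - 393 = -390)
H(T, l) = 397/5 + 549*l/5 + 589*T/5 (H(T, l) = 7/5 - ((-589*T - 549*l) - 390)/5 = 7/5 - (-390 - 589*T - 549*l)/5 = 7/5 + (78 + 549*l/5 + 589*T/5) = 397/5 + 549*l/5 + 589*T/5)
133179 - H(91, 184) = 133179 - (397/5 + (549/5)*184 + (589/5)*91) = 133179 - (397/5 + 101016/5 + 53599/5) = 133179 - 1*155012/5 = 133179 - 155012/5 = 510883/5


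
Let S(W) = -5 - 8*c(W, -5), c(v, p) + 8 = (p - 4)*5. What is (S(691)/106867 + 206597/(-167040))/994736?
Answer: -22008411839/17757095680788480 ≈ -1.2394e-6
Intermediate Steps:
c(v, p) = -28 + 5*p (c(v, p) = -8 + (p - 4)*5 = -8 + (-4 + p)*5 = -8 + (-20 + 5*p) = -28 + 5*p)
S(W) = 419 (S(W) = -5 - 8*(-28 + 5*(-5)) = -5 - 8*(-28 - 25) = -5 - 8*(-53) = -5 + 424 = 419)
(S(691)/106867 + 206597/(-167040))/994736 = (419/106867 + 206597/(-167040))/994736 = (419*(1/106867) + 206597*(-1/167040))*(1/994736) = (419/106867 - 206597/167040)*(1/994736) = -22008411839/17851063680*1/994736 = -22008411839/17757095680788480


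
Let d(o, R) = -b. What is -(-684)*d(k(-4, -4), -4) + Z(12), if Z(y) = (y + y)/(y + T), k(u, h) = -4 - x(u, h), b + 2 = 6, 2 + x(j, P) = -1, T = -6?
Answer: -2732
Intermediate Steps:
x(j, P) = -3 (x(j, P) = -2 - 1 = -3)
b = 4 (b = -2 + 6 = 4)
k(u, h) = -1 (k(u, h) = -4 - 1*(-3) = -4 + 3 = -1)
d(o, R) = -4 (d(o, R) = -1*4 = -4)
Z(y) = 2*y/(-6 + y) (Z(y) = (y + y)/(y - 6) = (2*y)/(-6 + y) = 2*y/(-6 + y))
-(-684)*d(k(-4, -4), -4) + Z(12) = -(-684)*(-4) + 2*12/(-6 + 12) = -171*16 + 2*12/6 = -2736 + 2*12*(1/6) = -2736 + 4 = -2732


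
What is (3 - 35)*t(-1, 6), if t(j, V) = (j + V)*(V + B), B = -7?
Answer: 160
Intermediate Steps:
t(j, V) = (-7 + V)*(V + j) (t(j, V) = (j + V)*(V - 7) = (V + j)*(-7 + V) = (-7 + V)*(V + j))
(3 - 35)*t(-1, 6) = (3 - 35)*(6² - 7*6 - 7*(-1) + 6*(-1)) = -32*(36 - 42 + 7 - 6) = -32*(-5) = 160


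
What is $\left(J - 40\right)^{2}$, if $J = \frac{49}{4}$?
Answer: $\frac{12321}{16} \approx 770.06$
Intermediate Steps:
$J = \frac{49}{4}$ ($J = 49 \cdot \frac{1}{4} = \frac{49}{4} \approx 12.25$)
$\left(J - 40\right)^{2} = \left(\frac{49}{4} - 40\right)^{2} = \left(- \frac{111}{4}\right)^{2} = \frac{12321}{16}$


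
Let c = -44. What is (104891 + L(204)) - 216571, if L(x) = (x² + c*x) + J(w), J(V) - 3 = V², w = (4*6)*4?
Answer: -69821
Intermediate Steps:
w = 96 (w = 24*4 = 96)
J(V) = 3 + V²
L(x) = 9219 + x² - 44*x (L(x) = (x² - 44*x) + (3 + 96²) = (x² - 44*x) + (3 + 9216) = (x² - 44*x) + 9219 = 9219 + x² - 44*x)
(104891 + L(204)) - 216571 = (104891 + (9219 + 204² - 44*204)) - 216571 = (104891 + (9219 + 41616 - 8976)) - 216571 = (104891 + 41859) - 216571 = 146750 - 216571 = -69821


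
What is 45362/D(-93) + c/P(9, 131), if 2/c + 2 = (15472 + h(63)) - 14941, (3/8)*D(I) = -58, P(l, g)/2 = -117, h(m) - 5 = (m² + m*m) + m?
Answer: -67947399817/231674040 ≈ -293.29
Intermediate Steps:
h(m) = 5 + m + 2*m² (h(m) = 5 + ((m² + m*m) + m) = 5 + ((m² + m²) + m) = 5 + (2*m² + m) = 5 + (m + 2*m²) = 5 + m + 2*m²)
P(l, g) = -234 (P(l, g) = 2*(-117) = -234)
D(I) = -464/3 (D(I) = (8/3)*(-58) = -464/3)
c = 2/8535 (c = 2/(-2 + ((15472 + (5 + 63 + 2*63²)) - 14941)) = 2/(-2 + ((15472 + (5 + 63 + 2*3969)) - 14941)) = 2/(-2 + ((15472 + (5 + 63 + 7938)) - 14941)) = 2/(-2 + ((15472 + 8006) - 14941)) = 2/(-2 + (23478 - 14941)) = 2/(-2 + 8537) = 2/8535 ≈ 0.00023433)
45362/D(-93) + c/P(9, 131) = 45362/(-464/3) + (2/8535)/(-234) = 45362*(-3/464) + (2/8535)*(-1/234) = -68043/232 - 1/998595 = -67947399817/231674040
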